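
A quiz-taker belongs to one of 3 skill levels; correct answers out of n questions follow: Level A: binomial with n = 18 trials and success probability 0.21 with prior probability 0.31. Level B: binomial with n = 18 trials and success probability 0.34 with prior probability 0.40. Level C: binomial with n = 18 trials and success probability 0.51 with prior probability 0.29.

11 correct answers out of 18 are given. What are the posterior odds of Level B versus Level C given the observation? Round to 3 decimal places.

Since P(k|x) ∝ w_k f_k(x), the posterior odds are w_i f_i(x) / (w_j f_j(x)).
Component likelihoods at x = 11 correct answers out of 18:
  f_A = C(18,11)·0.21^11·0.79^7 = 31824·3.50278e-08·0.192039 = 0.00021407
  f_B = C(18,11)·0.34^11·0.66^7 = 31824·7.01888e-06·0.0545516 = 0.0121851
  f_C = C(18,11)·0.51^11·0.49^7 = 31824·0.000607116·0.00678223 = 0.131039
Odds = (0.40/0.29) × (0.0121851/0.131039) = 1.37931 × 0.0929889 ≈ 0.128

0.128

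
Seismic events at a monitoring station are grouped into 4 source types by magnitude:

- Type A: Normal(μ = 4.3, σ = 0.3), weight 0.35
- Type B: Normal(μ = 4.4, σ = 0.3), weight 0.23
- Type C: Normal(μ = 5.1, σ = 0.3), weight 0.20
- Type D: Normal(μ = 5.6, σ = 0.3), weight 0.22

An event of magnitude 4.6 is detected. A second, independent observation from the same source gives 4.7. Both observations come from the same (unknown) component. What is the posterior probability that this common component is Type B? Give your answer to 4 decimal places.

The responsibility of component k is w_k f_k(x) divided by Σ_j w_j f_j(x).
Since both observations come from the same component, the likelihood for component k is f_k(x₁)·f_k(x₂).
  f_A = [0.806569] × [0.5467] = 0.440952
  f_B = [1.06483] × [0.806569] = 0.858856
  f_C = [0.33159] × [0.5467] = 0.181281
  f_D = [0.00514093] × [0.0147728] = 7.59461e-05
Multiply by the mixture weights:
  w_A·f_A = 0.35 × 0.440952 = 0.154333
  w_B·f_B = 0.23 × 0.858856 = 0.197537
  w_C·f_C = 0.20 × 0.181281 = 0.0362561
  w_D·f_D = 0.22 × 7.59461e-05 = 1.67081e-05
Normaliser: 0.154333 + 0.197537 + 0.0362561 + 1.67081e-05 = 0.388143
So the posterior for Type B is 0.197537 / 0.388143 ≈ 0.5089.

0.5089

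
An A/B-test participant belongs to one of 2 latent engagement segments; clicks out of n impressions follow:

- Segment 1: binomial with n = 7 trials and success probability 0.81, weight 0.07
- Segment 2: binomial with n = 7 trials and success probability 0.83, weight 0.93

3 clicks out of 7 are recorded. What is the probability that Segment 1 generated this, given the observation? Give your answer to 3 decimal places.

0.098

By Bayes' theorem, P(k | x) = P(Z=k) f_k(x) / Σ_j P(Z=j) f_j(x).
Binomial probabilities:
  L_1 = C(7,3)·0.81^3·0.19^4 = 35·0.531441·0.00130321 = 0.0242403
  L_2 = C(7,3)·0.83^3·0.17^4 = 35·0.571787·0.00083521 = 0.0167147
Unnormalised posteriors:
  P(Z=1)·L_1 = 0.07 × 0.0242403 = 0.00169682
  P(Z=2)·L_2 = 0.93 × 0.0167147 = 0.0155447
Marginal: 0.00169682 + 0.0155447 = 0.0172415
P(Segment 1 | x) = 0.00169682 / 0.0172415 ≈ 0.098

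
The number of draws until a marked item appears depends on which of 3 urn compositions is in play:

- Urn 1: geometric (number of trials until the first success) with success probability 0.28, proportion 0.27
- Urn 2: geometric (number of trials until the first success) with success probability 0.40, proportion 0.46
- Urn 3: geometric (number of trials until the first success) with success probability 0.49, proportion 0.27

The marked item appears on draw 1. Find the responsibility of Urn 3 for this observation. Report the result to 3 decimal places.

0.338

Posterior ∝ prior × likelihood, so P(k | x) ∝ π_k f_k(x); normalise over all components.
Geometric probabilities:
  f_1 = 0.28·(1−0.28)^0 = 0.28·1 = 0.28
  f_2 = 0.40·(1−0.40)^0 = 0.40·1 = 0.4
  f_3 = 0.49·(1−0.49)^0 = 0.49·1 = 0.49
Multiply by the mixture weights:
  π_1·f_1 = 0.27 × 0.28 = 0.0756
  π_2·f_2 = 0.46 × 0.4 = 0.184
  π_3·f_3 = 0.27 × 0.49 = 0.1323
Evidence: 0.0756 + 0.184 + 0.1323 = 0.3919
P(Urn 3 | x) = 0.1323 / 0.3919 ≈ 0.338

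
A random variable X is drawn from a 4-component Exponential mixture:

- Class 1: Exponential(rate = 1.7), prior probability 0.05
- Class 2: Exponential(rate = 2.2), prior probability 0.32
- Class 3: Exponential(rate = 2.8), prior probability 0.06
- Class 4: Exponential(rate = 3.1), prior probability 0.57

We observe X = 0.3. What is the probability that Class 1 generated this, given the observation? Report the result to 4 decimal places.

0.0431

The responsibility of component k is π_k f_k(x) divided by Σ_j π_j f_j(x).
Exponential densities:
  L_1 = 1.7·e^(−1.7·0.3) = 1.7·e^(−0.5100) = 1.02084
  L_2 = 2.2·e^(−2.2·0.3) = 2.2·e^(−0.6600) = 1.13707
  L_3 = 2.8·e^(−2.8·0.3) = 2.8·e^(−0.8400) = 1.20879
  L_4 = 3.1·e^(−3.1·0.3) = 3.1·e^(−0.9300) = 1.22312
Prior × likelihood for each component:
  π_1·L_1 = 0.05 × 1.02084 = 0.0510421
  π_2·L_2 = 0.32 × 1.13707 = 0.363863
  π_3·L_3 = 0.06 × 1.20879 = 0.0725274
  π_4·L_4 = 0.57 × 1.22312 = 0.697176
Normaliser: 0.0510421 + 0.363863 + 0.0725274 + 0.697176 = 1.18461
P(Class 1 | 0.3) ≈ 0.0431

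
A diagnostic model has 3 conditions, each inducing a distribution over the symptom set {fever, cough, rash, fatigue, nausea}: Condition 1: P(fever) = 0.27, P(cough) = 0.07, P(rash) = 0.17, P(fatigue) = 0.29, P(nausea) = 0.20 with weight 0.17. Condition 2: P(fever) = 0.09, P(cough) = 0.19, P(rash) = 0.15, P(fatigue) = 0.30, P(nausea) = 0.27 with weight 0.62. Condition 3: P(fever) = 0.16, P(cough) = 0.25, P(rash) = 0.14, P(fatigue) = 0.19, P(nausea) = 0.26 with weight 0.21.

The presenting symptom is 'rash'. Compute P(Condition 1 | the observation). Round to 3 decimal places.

0.191

By Bayes' theorem, P(k | x) = π_k f_k(x) / Σ_j π_j f_j(x).
Evaluate each component's likelihood at the observed value:
  p_1 = 0.17
  p_2 = 0.15
  p_3 = 0.14
Multiply by the mixture weights:
  π_1·p_1 = 0.17 × 0.17 = 0.0289
  π_2·p_2 = 0.62 × 0.15 = 0.093
  π_3·p_3 = 0.21 × 0.14 = 0.0294
Normaliser: 0.0289 + 0.093 + 0.0294 = 0.1513
So the posterior for Condition 1 is 0.0289 / 0.1513 ≈ 0.191.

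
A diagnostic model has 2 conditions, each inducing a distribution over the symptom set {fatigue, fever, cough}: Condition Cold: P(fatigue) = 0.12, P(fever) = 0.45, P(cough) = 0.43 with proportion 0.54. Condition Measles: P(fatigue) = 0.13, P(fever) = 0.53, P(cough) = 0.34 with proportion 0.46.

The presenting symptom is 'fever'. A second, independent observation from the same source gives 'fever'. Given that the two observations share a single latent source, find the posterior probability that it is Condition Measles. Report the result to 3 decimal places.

0.542

Apply Bayes' rule: the posterior for each component is proportional to its prior times its likelihood at x.
Since both observations come from the same component, the likelihood for component k is f_k(x₁)·f_k(x₂).
  p_Cold = [0.45] × [0.45] = 0.2025
  p_Measles = [0.53] × [0.53] = 0.2809
Multiply by the mixture weights:
  π_Cold·p_Cold = 0.54 × 0.2025 = 0.10935
  π_Measles·p_Measles = 0.46 × 0.2809 = 0.129214
Sum: 0.10935 + 0.129214 = 0.238564
Responsibility of Condition Measles: 0.129214 / 0.238564 ≈ 0.542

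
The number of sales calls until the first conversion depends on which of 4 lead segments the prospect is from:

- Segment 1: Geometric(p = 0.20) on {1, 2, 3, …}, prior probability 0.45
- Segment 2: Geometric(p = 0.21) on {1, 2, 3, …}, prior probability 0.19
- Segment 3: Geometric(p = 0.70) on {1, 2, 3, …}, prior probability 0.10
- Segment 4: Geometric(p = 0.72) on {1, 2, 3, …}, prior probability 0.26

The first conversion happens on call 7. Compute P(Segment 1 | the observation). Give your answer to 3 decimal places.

Posterior ∝ prior × likelihood, so P(k | x) ∝ P(Z=k) f_k(x); normalise over all components.
Component likelihoods at x = 7:
  L_1 = 0.20·(1−0.20)^6 = 0.20·0.262144 = 0.0524288
  L_2 = 0.21·(1−0.21)^6 = 0.21·0.243087 = 0.0510484
  L_3 = 0.70·(1−0.70)^6 = 0.70·0.000729 = 0.0005103
  L_4 = 0.72·(1−0.72)^6 = 0.72·0.00048189 = 0.000346961
Unnormalised posteriors:
  P(Z=1)·L_1 = 0.45 × 0.0524288 = 0.023593
  P(Z=2)·L_2 = 0.19 × 0.0510484 = 0.00969919
  P(Z=3)·L_3 = 0.10 × 0.0005103 = 5.103e-05
  P(Z=4)·L_4 = 0.26 × 0.000346961 = 9.02099e-05
Evidence: 0.023593 + 0.00969919 + 5.103e-05 + 9.02099e-05 = 0.0334334
P(Segment 1 | data) ≈ 0.706

0.706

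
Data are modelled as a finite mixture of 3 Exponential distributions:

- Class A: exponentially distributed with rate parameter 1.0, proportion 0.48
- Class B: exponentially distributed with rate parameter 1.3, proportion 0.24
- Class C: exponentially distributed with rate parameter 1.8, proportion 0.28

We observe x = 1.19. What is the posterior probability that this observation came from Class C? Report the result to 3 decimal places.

Apply Bayes' rule: the posterior for each component is proportional to its prior times its likelihood at x.
Component likelihoods at x = 1.19:
  p_A = 1.0·e^(−1.0·1.19) = 1.0·e^(−1.1900) = 0.304221
  p_B = 1.3·e^(−1.3·1.19) = 1.3·e^(−1.5470) = 0.276751
  p_C = 1.8·e^(−1.8·1.19) = 1.8·e^(−2.1420) = 0.211356
Unnormalised posteriors:
  P(Z=A)·p_A = 0.48 × 0.304221 = 0.146026
  P(Z=B)·p_B = 0.24 × 0.276751 = 0.0664203
  P(Z=C)·p_C = 0.28 × 0.211356 = 0.0591796
Evidence: 0.146026 + 0.0664203 + 0.0591796 = 0.271626
So the posterior for Class C is 0.0591796 / 0.271626 ≈ 0.218.

0.218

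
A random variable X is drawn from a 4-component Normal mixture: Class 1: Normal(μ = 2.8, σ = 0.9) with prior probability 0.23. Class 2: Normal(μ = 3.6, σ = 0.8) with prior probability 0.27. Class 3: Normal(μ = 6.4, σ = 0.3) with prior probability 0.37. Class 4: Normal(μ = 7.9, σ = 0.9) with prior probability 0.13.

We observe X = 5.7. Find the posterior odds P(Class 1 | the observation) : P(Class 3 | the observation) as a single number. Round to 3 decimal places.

Since P(k|x) ∝ π_k f_k(x), the posterior odds are π_i f_i(x) / (π_j f_j(x)).
Evaluate each component's likelihood at the observed value:
  L_1 = (1/(0.9·√(2π)))·exp(−(5.7−2.8)²/(2·0.9²)) = 0.443269·exp(-5.19136) = 0.00246655
  L_2 = (1/(0.8·√(2π)))·exp(−(5.7−3.6)²/(2·0.8²)) = 0.498678·exp(-3.44531) = 0.0159052
  L_3 = (1/(0.3·√(2π)))·exp(−(5.7−6.4)²/(2·0.3²)) = 1.329808·exp(-2.72222) = 0.0874063
  L_4 = (1/(0.9·√(2π)))·exp(−(5.7−7.9)²/(2·0.9²)) = 0.443269·exp(-2.98765) = 0.0223432
0.000567306 / 0.0323403 ≈ 0.018

0.018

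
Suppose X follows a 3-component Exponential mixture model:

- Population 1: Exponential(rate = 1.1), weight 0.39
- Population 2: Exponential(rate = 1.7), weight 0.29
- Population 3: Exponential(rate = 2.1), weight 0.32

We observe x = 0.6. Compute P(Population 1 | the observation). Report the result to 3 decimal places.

Posterior ∝ prior × likelihood, so P(k | x) ∝ π_k f_k(x); normalise over all components.
Component likelihoods at x = 0.6:
  p_1 = 0.568536
  p_2 = 0.613011
  p_3 = 0.595673
Weight by the priors:
  π_1·p_1 = 0.39 × 0.568536 = 0.221729
  π_2·p_2 = 0.29 × 0.613011 = 0.177773
  π_3·p_3 = 0.32 × 0.595673 = 0.190616
Normaliser: 0.221729 + 0.177773 + 0.190616 = 0.590118
So the posterior for Population 1 is 0.221729 / 0.590118 ≈ 0.376.

0.376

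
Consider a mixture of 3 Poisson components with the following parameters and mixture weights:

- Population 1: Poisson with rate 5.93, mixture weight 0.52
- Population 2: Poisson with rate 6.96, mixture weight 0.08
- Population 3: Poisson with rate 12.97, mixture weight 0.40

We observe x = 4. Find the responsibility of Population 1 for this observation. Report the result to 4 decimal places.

0.8931

By Bayes' theorem, P(k | x) = P(Z=k) f_k(x) / Σ_j P(Z=j) f_j(x).
Poisson probabilities:
  f_1 = e^(−5.93)·5.93^4/4! = 0.136975
  f_2 = e^(−6.96)·6.96^4/4! = 0.0927975
  f_3 = e^(−12.97)·12.97^4/4! = 0.00274631
Unnormalised posteriors:
  P(Z=1)·f_1 = 0.52 × 0.136975 = 0.071227
  P(Z=2)·f_2 = 0.08 × 0.0927975 = 0.0074238
  P(Z=3)·f_3 = 0.40 × 0.00274631 = 0.00109852
Sum: 0.071227 + 0.0074238 + 0.00109852 = 0.0797493
P(Population 1 | data) = 0.071227 / 0.0797493 ≈ 0.8931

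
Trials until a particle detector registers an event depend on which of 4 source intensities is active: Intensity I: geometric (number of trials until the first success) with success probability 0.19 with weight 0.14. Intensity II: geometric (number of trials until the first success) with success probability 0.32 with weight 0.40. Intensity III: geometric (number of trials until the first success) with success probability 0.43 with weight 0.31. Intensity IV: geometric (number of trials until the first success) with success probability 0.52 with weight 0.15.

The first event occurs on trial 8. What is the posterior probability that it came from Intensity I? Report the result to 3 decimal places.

Apply Bayes' rule: the posterior for each component is proportional to its prior times its likelihood at x.
Component likelihoods at x = 8:
  L_I = 0.0434659
  L_II = 0.0215136
  L_III = 0.00840606
  L_IV = 0.00305276
Unnormalised posteriors:
  π_I·L_I = 0.14 × 0.0434659 = 0.00608523
  π_II·L_II = 0.40 × 0.0215136 = 0.00860543
  π_III·L_III = 0.31 × 0.00840606 = 0.00260588
  π_IV·L_IV = 0.15 × 0.00305276 = 0.000457913
Sum: 0.00608523 + 0.00860543 + 0.00260588 + 0.000457913 = 0.0177544
P(Intensity I | the observation) ≈ 0.343

0.343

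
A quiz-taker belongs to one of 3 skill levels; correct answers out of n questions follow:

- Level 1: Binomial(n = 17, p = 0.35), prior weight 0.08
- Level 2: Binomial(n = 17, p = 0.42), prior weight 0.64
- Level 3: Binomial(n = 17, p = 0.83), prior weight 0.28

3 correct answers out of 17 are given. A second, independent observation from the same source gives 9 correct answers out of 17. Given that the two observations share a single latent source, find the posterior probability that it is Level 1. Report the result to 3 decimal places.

0.147

Posterior ∝ prior × likelihood, so P(k | x) ∝ π_k f_k(x); normalise over all components.
Since both observations come from the same component, the likelihood for component k is f_k(x₁)·f_k(x₂).
  L_1 = [0.0700648] × [0.0610526] = 0.00427764
  L_2 = [0.0245611] × [0.126605] = 0.00310958
  L_3 = [6.54679e-09] × [0.00317015] = 2.07543e-11
Prior × likelihood for each component:
  π_1·L_1 = 0.08 × 0.00427764 = 0.000342211
  π_2·L_2 = 0.64 × 0.00310958 = 0.00199013
  π_3·L_3 = 0.28 × 2.07543e-11 = 5.81119e-12
Normaliser: 0.000342211 + 0.00199013 + 5.81119e-12 = 0.00233234
P(Level 1 | x₁, x₂) = 0.000342211 / 0.00233234 ≈ 0.147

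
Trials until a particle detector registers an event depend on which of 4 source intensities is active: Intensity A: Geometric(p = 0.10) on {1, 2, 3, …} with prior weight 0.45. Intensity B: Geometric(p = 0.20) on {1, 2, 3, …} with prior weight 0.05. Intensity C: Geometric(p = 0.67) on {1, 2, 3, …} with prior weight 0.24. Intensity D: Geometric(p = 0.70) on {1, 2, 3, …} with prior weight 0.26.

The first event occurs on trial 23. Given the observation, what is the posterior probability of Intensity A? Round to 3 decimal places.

0.984

Apply Bayes' rule: the posterior for each component is proportional to its prior times its likelihood at x.
Component likelihoods at x = 23:
  p_A = 0.10·(1−0.10)^22 = 0.10·0.0984771 = 0.00984771
  p_B = 0.20·(1−0.20)^22 = 0.20·0.0073787 = 0.00147574
  p_C = 0.67·(1−0.67)^22 = 0.67·2.5545e-11 = 1.71152e-11
  p_D = 0.70·(1−0.70)^22 = 0.70·3.13811e-12 = 2.19667e-12
Prior × likelihood for each component:
  π_A·p_A = 0.45 × 0.00984771 = 0.00443147
  π_B·p_B = 0.05 × 0.00147574 = 7.3787e-05
  π_C·p_C = 0.24 × 1.71152e-11 = 4.10764e-12
  π_D·p_D = 0.26 × 2.19667e-12 = 5.71135e-13
Normaliser: 0.00443147 + 7.3787e-05 + 4.10764e-12 + 5.71135e-13 = 0.00450526
Responsibility of Intensity A: 0.00443147 / 0.00450526 ≈ 0.984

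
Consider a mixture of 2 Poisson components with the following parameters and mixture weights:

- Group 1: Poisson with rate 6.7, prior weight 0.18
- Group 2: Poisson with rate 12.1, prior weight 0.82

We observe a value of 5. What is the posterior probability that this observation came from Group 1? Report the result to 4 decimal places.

0.7167

P(component k | x) = π_k·f_k(x) / marginal(x), where marginal(x) = Σ_j π_j·f_j(x).
Component likelihoods at x = 5:
  f_1 = 0.13849
  f_2 = 0.0120166
Multiply by the mixture weights:
  π_1·f_1 = 0.18 × 0.13849 = 0.0249283
  π_2·f_2 = 0.82 × 0.0120166 = 0.00985363
Sum: 0.0249283 + 0.00985363 = 0.0347819
Responsibility of Group 1: 0.0249283 / 0.0347819 ≈ 0.7167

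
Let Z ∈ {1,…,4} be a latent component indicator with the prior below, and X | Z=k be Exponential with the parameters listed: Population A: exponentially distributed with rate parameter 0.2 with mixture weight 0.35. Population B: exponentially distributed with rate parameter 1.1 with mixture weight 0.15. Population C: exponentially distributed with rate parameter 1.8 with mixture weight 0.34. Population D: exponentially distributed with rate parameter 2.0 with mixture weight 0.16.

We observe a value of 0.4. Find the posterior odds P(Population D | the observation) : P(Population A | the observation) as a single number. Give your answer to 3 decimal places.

Only the two components matter; the odds are (P(Z=i) f_i(x)) / (P(Z=j) f_j(x)).
Evaluate each component's likelihood at the observed value:
  p_A = 0.2·e^(−0.2·0.4) = 0.2·e^(−0.0800) = 0.184623
  p_B = 1.1·e^(−1.1·0.4) = 1.1·e^(−0.4400) = 0.70844
  p_C = 1.8·e^(−1.8·0.4) = 1.8·e^(−0.7200) = 0.876154
  p_D = 2.0·e^(−2.0·0.4) = 2.0·e^(−0.8000) = 0.898658
Odds = (0.16/0.35) × (0.898658/0.184623) = 0.457143 × 4.86752 ≈ 2.225

2.225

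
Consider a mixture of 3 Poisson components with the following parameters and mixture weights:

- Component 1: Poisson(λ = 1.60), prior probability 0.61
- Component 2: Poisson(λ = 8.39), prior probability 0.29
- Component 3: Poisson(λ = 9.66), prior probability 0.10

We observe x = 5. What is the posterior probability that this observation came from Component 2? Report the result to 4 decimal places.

P(component k | x) = π_k·f_k(x) / marginal(x), where marginal(x) = Σ_j π_j·f_j(x).
Poisson probabilities:
  p_1 = e^(−1.60)·1.60^5/5! = 0.017642
  p_2 = e^(−8.39)·8.39^5/5! = 0.0786861
  p_3 = e^(−9.66)·9.66^5/5! = 0.0447115
Unnormalised posteriors:
  π_1·p_1 = 0.61 × 0.017642 = 0.0107616
  π_2·p_2 = 0.29 × 0.0786861 = 0.022819
  π_3·p_3 = 0.10 × 0.0447115 = 0.00447115
Normaliser: 0.0107616 + 0.022819 + 0.00447115 = 0.0380517
P(Component 2 | 5) ≈ 0.5997

0.5997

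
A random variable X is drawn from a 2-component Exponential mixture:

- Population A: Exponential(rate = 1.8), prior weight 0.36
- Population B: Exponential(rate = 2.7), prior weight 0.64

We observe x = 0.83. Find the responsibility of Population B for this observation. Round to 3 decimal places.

Posterior ∝ prior × likelihood, so P(k | x) ∝ π_k f_k(x); normalise over all components.
Exponential densities:
  p_A = 1.8·e^(−1.8·0.83) = 1.8·e^(−1.4940) = 0.404051
  p_B = 2.7·e^(−2.7·0.83) = 2.7·e^(−2.2410) = 0.287151
Multiply by the mixture weights:
  π_A·p_A = 0.36 × 0.404051 = 0.145458
  π_B·p_B = 0.64 × 0.287151 = 0.183776
Sum: 0.145458 + 0.183776 = 0.329235
P(Population B | data) ≈ 0.558

0.558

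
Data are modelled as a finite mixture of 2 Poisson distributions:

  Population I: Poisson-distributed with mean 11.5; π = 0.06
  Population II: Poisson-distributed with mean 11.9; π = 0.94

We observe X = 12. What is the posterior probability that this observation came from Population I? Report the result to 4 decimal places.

The responsibility of component k is π_k f_k(x) divided by Σ_j π_j f_j(x).
Poisson probabilities:
  p_I = 0.113149
  p_II = 0.11432
Multiply by the mixture weights:
  π_I·p_I = 0.06 × 0.113149 = 0.00678894
  π_II·p_II = 0.94 × 0.11432 = 0.107461
Evidence: 0.00678894 + 0.107461 = 0.11425
P(Population I | data) ≈ 0.0594

0.0594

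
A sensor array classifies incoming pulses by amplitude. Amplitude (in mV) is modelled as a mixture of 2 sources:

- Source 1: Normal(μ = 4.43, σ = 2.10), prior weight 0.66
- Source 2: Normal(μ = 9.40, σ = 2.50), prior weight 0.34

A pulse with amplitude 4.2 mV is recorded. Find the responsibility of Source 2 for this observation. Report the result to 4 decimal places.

Posterior ∝ prior × likelihood, so P(k | x) ∝ π_k f_k(x); normalise over all components.
Evaluate each component's likelihood at the observed value:
  L_1 = (1/(2.10·√(2π)))·exp(−(4.2−4.43)²/(2·2.10²)) = 0.189973·exp(-0.00600) = 0.188837
  L_2 = (1/(2.50·√(2π)))·exp(−(4.2−9.40)²/(2·2.50²)) = 0.159577·exp(-2.16320) = 0.0183444
Multiply by the mixture weights:
  π_1·L_1 = 0.66 × 0.188837 = 0.124632
  π_2·L_2 = 0.34 × 0.0183444 = 0.00623711
Sum: 0.124632 + 0.00623711 = 0.130869
P(Source 2 | 4.2 mV) ≈ 0.0477

0.0477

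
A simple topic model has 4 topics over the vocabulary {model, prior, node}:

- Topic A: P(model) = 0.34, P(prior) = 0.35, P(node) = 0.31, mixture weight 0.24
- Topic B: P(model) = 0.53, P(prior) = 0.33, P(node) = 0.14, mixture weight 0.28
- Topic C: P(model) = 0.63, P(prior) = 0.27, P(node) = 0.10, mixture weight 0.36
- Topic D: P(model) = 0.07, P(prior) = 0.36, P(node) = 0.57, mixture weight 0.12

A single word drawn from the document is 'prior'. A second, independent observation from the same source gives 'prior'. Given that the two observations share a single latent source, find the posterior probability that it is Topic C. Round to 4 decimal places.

0.2581

Apply Bayes' rule: the posterior for each component is proportional to its prior times its likelihood at x.
Since both observations come from the same component, the likelihood for component k is f_k(x₁)·f_k(x₂).
  f_A = [P(prior | comp) = 0.35] × [0.35] = 0.1225
  f_B = [P(prior | comp) = 0.33] × [0.33] = 0.1089
  f_C = [P(prior | comp) = 0.27] × [0.27] = 0.0729
  f_D = [P(prior | comp) = 0.36] × [0.36] = 0.1296
Prior × likelihood for each component:
  P(Z=A)·f_A = 0.24 × 0.1225 = 0.0294
  P(Z=B)·f_B = 0.28 × 0.1089 = 0.030492
  P(Z=C)·f_C = 0.36 × 0.0729 = 0.026244
  P(Z=D)·f_D = 0.12 × 0.1296 = 0.015552
Evidence: 0.0294 + 0.030492 + 0.026244 + 0.015552 = 0.101688
P(Topic C | data) = 0.026244 / 0.101688 ≈ 0.2581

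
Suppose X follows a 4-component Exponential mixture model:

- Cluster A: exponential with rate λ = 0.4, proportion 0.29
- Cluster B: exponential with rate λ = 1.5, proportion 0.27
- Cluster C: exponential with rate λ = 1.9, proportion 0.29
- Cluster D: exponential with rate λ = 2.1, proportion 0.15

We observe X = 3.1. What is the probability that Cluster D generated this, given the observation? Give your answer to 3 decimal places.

0.012

P(component k | x) = π_k·f_k(x) / marginal(x), where marginal(x) = Σ_j π_j·f_j(x).
Evaluate each component's likelihood at the observed value:
  f_A = 0.4·e^(−0.4·3.1) = 0.4·e^(−1.2400) = 0.115754
  f_B = 1.5·e^(−1.5·3.1) = 1.5·e^(−4.6500) = 0.0143424
  f_C = 1.9·e^(−1.9·3.1) = 1.9·e^(−5.8900) = 0.00525726
  f_D = 2.1·e^(−2.1·3.1) = 2.1·e^(−6.5100) = 0.00312581
Unnormalised posteriors:
  π_A·f_A = 0.29 × 0.115754 = 0.0335686
  π_B·f_B = 0.27 × 0.0143424 = 0.00387245
  π_C·f_C = 0.29 × 0.00525726 = 0.0015246
  π_D·f_D = 0.15 × 0.00312581 = 0.000468871
Denominator: 0.0335686 + 0.00387245 + 0.0015246 + 0.000468871 = 0.0394345
So the posterior for Cluster D is 0.000468871 / 0.0394345 ≈ 0.012.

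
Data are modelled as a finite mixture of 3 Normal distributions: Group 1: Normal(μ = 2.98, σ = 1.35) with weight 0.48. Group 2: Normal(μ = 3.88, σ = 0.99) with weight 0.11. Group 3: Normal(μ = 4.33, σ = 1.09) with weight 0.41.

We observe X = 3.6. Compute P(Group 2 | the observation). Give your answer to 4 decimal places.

0.1468

P(component k | x) = π_k·f_k(x) / marginal(x), where marginal(x) = Σ_j π_j·f_j(x).
Evaluate each component's likelihood at the observed value:
  f_1 = 0.265935
  f_2 = 0.387173
  f_3 = 0.292473
Unnormalised posteriors:
  π_1·f_1 = 0.48 × 0.265935 = 0.127649
  π_2·f_2 = 0.11 × 0.387173 = 0.042589
  π_3·f_3 = 0.41 × 0.292473 = 0.119914
Sum: 0.127649 + 0.042589 + 0.119914 = 0.290152
So the posterior for Group 2 is 0.042589 / 0.290152 ≈ 0.1468.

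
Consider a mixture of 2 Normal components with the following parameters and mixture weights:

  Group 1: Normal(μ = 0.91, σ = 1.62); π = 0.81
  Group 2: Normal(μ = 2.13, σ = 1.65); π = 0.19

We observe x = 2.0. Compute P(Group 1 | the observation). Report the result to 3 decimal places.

0.776

The responsibility of component k is w_k f_k(x) divided by Σ_j w_j f_j(x).
Evaluate each component's likelihood at the observed value:
  f_1 = (1/(1.62·√(2π)))·exp(−(2.0−0.91)²/(2·1.62²)) = 0.246261·exp(-0.22636) = 0.196377
  f_2 = (1/(1.65·√(2π)))·exp(−(2.0−2.13)²/(2·1.65²)) = 0.241783·exp(-0.00310) = 0.241034
Prior × likelihood for each component:
  w_1·f_1 = 0.81 × 0.196377 = 0.159065
  w_2·f_2 = 0.19 × 0.241034 = 0.0457964
Evidence: 0.159065 + 0.0457964 = 0.204861
P(Group 1 | data) ≈ 0.776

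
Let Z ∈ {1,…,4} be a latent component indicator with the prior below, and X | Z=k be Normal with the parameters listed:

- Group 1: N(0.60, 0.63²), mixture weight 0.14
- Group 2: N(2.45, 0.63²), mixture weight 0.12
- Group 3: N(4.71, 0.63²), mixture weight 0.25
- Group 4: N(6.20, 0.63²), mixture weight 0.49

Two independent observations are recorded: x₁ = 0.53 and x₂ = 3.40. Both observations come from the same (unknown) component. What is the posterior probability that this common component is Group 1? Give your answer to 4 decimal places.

0.0189

The responsibility of component k is P(Z=k) f_k(x) divided by Σ_j P(Z=j) f_j(x).
Since both observations come from the same component, the likelihood for component k is f_k(x₁)·f_k(x₂).
  f_1 = [(1/(0.63·√(2π)))·exp(−(0.53−0.60)²/(2·0.63²)) = 0.633242·exp(-0.00617) = 0.629345] × [3.25268e-05] = 2.04706e-05
  f_2 = [(1/(0.63·√(2π)))·exp(−(0.53−2.45)²/(2·0.63²)) = 0.633242·exp(-4.64399) = 0.0060913] × [0.203144] = 0.00123741
  f_3 = [(1/(0.63·√(2π)))·exp(−(0.53−4.71)²/(2·0.63²)) = 0.633242·exp(-22.01109) = 1.74693e-10] × [0.0728915] = 1.27337e-11
  f_4 = [(1/(0.63·√(2π)))·exp(−(0.53−6.20)²/(2·0.63²)) = 0.633242·exp(-40.50000) = 1.63171e-18] × [3.25268e-05] = 5.30743e-23
Unnormalised posteriors:
  P(Z=1)·f_1 = 0.14 × 2.04706e-05 = 2.86588e-06
  P(Z=2)·f_2 = 0.12 × 0.00123741 = 0.000148489
  P(Z=3)·f_3 = 0.25 × 1.27337e-11 = 3.18342e-12
  P(Z=4)·f_4 = 0.49 × 5.30743e-23 = 2.60064e-23
Sum: 2.86588e-06 + 0.000148489 + 3.18342e-12 + 2.60064e-23 = 0.000151355
So the posterior for Group 1 is 2.86588e-06 / 0.000151355 ≈ 0.0189.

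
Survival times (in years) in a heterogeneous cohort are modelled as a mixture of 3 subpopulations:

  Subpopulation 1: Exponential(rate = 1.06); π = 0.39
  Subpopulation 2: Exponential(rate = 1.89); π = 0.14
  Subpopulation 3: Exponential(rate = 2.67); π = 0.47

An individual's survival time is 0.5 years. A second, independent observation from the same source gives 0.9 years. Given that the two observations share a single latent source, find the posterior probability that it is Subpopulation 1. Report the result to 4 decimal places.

0.4630

By Bayes' theorem, P(k | x) = π_k f_k(x) / Σ_j π_j f_j(x).
Since both observations come from the same component, the likelihood for component k is f_k(x₁)·f_k(x₂).
  f_1 = [0.623921] × [0.408309] = 0.254753
  f_2 = [0.734604] × [0.344927] = 0.253385
  f_3 = [0.702632] × [0.241491] = 0.16968
Weight by the priors:
  π_1·f_1 = 0.39 × 0.254753 = 0.0993535
  π_2·f_2 = 0.14 × 0.253385 = 0.0354739
  π_3·f_3 = 0.47 × 0.16968 = 0.0797494
Denominator: 0.0993535 + 0.0354739 + 0.0797494 = 0.214577
P(Subpopulation 1 | x₁, x₂) = 0.0993535 / 0.214577 ≈ 0.4630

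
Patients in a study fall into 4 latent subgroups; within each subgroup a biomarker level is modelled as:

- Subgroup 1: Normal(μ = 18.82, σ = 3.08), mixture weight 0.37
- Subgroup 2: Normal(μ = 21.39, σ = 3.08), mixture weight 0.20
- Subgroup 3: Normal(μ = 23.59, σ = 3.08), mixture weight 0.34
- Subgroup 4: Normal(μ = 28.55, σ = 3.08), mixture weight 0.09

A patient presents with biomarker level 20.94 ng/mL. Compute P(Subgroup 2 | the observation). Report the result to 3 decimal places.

The responsibility of component k is π_k f_k(x) divided by Σ_j π_j f_j(x).
Normal densities:
  f_1 = (1/(3.08·√(2π)))·exp(−(20.94−18.82)²/(2·3.08²)) = 0.129527·exp(-0.23689) = 0.102207
  f_2 = (1/(3.08·√(2π)))·exp(−(20.94−21.39)²/(2·3.08²)) = 0.129527·exp(-0.01067) = 0.128152
  f_3 = (1/(3.08·√(2π)))·exp(−(20.94−23.59)²/(2·3.08²)) = 0.129527·exp(-0.37014) = 0.0894565
  f_4 = (1/(3.08·√(2π)))·exp(−(20.94−28.55)²/(2·3.08²)) = 0.129527·exp(-3.05237) = 0.00611969
Prior × likelihood for each component:
  π_1·f_1 = 0.37 × 0.102207 = 0.0378166
  π_2·f_2 = 0.20 × 0.128152 = 0.0256303
  π_3·f_3 = 0.34 × 0.0894565 = 0.0304152
  π_4·f_4 = 0.09 × 0.00611969 = 0.000550773
Marginal: 0.0378166 + 0.0256303 + 0.0304152 + 0.000550773 = 0.0944129
Responsibility of Subgroup 2: 0.0256303 / 0.0944129 ≈ 0.271

0.271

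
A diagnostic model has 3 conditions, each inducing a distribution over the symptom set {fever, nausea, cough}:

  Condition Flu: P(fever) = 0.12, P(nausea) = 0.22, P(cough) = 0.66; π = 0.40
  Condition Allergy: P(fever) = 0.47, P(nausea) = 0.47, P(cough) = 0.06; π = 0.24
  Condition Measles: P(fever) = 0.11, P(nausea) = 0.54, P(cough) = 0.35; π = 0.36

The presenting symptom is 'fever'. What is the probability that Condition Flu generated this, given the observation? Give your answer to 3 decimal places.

By Bayes' theorem, P(k | x) = w_k f_k(x) / Σ_j w_j f_j(x).
Evaluate each component's likelihood at the observed value:
  f_Flu = P(fever | comp) = 0.12
  f_Allergy = P(fever | comp) = 0.47
  f_Measles = P(fever | comp) = 0.11
Unnormalised posteriors:
  w_Flu·f_Flu = 0.40 × 0.12 = 0.048
  w_Allergy·f_Allergy = 0.24 × 0.47 = 0.1128
  w_Measles·f_Measles = 0.36 × 0.11 = 0.0396
Normaliser: 0.048 + 0.1128 + 0.0396 = 0.2004
So the posterior for Condition Flu is 0.048 / 0.2004 ≈ 0.240.

0.240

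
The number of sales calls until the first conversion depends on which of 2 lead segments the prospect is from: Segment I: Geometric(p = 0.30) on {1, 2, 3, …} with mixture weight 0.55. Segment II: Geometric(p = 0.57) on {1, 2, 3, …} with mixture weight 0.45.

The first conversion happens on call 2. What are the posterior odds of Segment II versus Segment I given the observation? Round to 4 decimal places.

0.9549

Only the two components matter; the odds are (w_i f_i(x)) / (w_j f_j(x)).
Component likelihoods at x = 2:
  p_I = 0.21
  p_II = 0.2451
0.110295 / 0.1155 ≈ 0.9549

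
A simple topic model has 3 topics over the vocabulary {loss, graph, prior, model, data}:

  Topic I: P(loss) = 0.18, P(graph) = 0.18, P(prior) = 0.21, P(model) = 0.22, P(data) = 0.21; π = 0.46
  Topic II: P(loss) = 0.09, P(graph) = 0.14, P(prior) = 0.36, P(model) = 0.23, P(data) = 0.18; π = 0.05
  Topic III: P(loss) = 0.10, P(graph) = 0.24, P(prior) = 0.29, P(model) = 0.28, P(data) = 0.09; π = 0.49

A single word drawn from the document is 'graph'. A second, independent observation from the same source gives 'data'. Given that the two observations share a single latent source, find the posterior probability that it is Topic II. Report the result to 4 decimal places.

Apply Bayes' rule: the posterior for each component is proportional to its prior times its likelihood at x.
Since both observations come from the same component, the likelihood for component k is f_k(x₁)·f_k(x₂).
  p_I = [0.18] × [0.21] = 0.0378
  p_II = [0.14] × [0.18] = 0.0252
  p_III = [0.24] × [0.09] = 0.0216
Weight by the priors:
  P(Z=I)·p_I = 0.46 × 0.0378 = 0.017388
  P(Z=II)·p_II = 0.05 × 0.0252 = 0.00126
  P(Z=III)·p_III = 0.49 × 0.0216 = 0.010584
Sum: 0.017388 + 0.00126 + 0.010584 = 0.029232
So the posterior for Topic II is 0.00126 / 0.029232 ≈ 0.0431.

0.0431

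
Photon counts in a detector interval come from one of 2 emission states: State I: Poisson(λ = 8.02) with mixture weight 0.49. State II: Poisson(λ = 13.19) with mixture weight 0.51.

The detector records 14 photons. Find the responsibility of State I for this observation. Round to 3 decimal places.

0.138

The responsibility of component k is w_k f_k(x) divided by Σ_j w_j f_j(x).
Evaluate each component's likelihood at the observed value:
  L_I = 0.0171787
  L_II = 0.103437
Prior × likelihood for each component:
  w_I·L_I = 0.49 × 0.0171787 = 0.00841758
  w_II·L_II = 0.51 × 0.103437 = 0.0527527
Marginal: 0.00841758 + 0.0527527 = 0.0611703
Responsibility of State I: 0.00841758 / 0.0611703 ≈ 0.138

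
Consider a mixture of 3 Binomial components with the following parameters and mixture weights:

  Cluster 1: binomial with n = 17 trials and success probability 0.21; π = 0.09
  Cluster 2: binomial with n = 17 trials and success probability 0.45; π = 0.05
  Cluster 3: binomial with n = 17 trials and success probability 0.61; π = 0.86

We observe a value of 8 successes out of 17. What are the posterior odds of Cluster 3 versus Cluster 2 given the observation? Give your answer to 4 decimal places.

8.8876

Since P(k|x) ∝ π_k f_k(x), the posterior odds are π_i f_i(x) / (π_j f_j(x)).
Component likelihoods at x = 8 successes out of 17:
  L_1 = C(17,8)·0.21^8·0.79^9 = 24310·3.78229e-06·0.119852 = 0.01102
  L_2 = C(17,8)·0.45^8·0.55^9 = 24310·0.00168151·0.00460537 = 0.188256
  L_3 = C(17,8)·0.61^8·0.39^9 = 24310·0.0191707·0.000208728 = 0.0972759
0.0836572 / 0.00941281 ≈ 8.8876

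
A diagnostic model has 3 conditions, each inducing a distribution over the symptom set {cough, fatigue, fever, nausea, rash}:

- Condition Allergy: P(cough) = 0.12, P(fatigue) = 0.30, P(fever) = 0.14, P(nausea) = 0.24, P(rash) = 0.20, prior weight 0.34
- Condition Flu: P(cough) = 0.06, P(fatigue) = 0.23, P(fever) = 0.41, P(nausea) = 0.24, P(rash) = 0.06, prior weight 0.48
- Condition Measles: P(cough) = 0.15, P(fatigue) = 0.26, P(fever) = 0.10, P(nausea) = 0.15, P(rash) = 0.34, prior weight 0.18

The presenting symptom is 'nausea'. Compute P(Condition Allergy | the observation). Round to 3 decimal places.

By Bayes' theorem, P(k | x) = π_k f_k(x) / Σ_j π_j f_j(x).
Categorical probabilities:
  f_Allergy = P(nausea | comp) = 0.24
  f_Flu = P(nausea | comp) = 0.24
  f_Measles = P(nausea | comp) = 0.15
Multiply by the mixture weights:
  π_Allergy·f_Allergy = 0.34 × 0.24 = 0.0816
  π_Flu·f_Flu = 0.48 × 0.24 = 0.1152
  π_Measles·f_Measles = 0.18 × 0.15 = 0.027
Marginal: 0.0816 + 0.1152 + 0.027 = 0.2238
So the posterior for Condition Allergy is 0.0816 / 0.2238 ≈ 0.365.

0.365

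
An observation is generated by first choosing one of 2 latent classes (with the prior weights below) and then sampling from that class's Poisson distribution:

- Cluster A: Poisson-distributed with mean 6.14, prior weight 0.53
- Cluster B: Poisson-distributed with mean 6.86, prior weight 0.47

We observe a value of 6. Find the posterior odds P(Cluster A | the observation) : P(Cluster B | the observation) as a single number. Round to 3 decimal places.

Since P(k|x) ∝ π_k f_k(x), the posterior odds are π_i f_i(x) / (π_j f_j(x)).
Evaluate each component's likelihood at the observed value:
  L_A = 0.160365
  L_B = 0.151828
0.0849935 / 0.0713592 ≈ 1.191

1.191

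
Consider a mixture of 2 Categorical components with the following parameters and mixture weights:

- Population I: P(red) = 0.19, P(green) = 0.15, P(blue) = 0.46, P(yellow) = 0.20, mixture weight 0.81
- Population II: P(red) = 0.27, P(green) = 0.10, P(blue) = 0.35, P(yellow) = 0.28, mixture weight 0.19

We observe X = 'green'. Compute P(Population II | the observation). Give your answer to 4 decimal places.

0.1352

Apply Bayes' rule: the posterior for each component is proportional to its prior times its likelihood at x.
Categorical probabilities:
  f_I = P(green | comp) = 0.15
  f_II = P(green | comp) = 0.10
Prior × likelihood for each component:
  π_I·f_I = 0.81 × 0.15 = 0.1215
  π_II·f_II = 0.19 × 0.1 = 0.019
Sum: 0.1215 + 0.019 = 0.1405
Responsibility of Population II: 0.019 / 0.1405 ≈ 0.1352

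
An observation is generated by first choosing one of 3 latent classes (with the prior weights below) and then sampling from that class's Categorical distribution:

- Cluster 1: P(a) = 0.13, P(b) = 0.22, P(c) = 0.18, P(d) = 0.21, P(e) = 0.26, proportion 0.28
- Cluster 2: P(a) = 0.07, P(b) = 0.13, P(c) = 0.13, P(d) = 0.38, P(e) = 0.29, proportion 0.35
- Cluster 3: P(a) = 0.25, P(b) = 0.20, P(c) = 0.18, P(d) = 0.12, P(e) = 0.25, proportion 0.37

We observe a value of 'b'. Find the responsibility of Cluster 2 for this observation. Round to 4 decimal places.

0.2512

By Bayes' theorem, P(k | x) = P(Z=k) f_k(x) / Σ_j P(Z=j) f_j(x).
Categorical probabilities:
  f_1 = 0.22
  f_2 = 0.13
  f_3 = 0.2
Multiply by the mixture weights:
  P(Z=1)·f_1 = 0.28 × 0.22 = 0.0616
  P(Z=2)·f_2 = 0.35 × 0.13 = 0.0455
  P(Z=3)·f_3 = 0.37 × 0.2 = 0.074
Sum: 0.0616 + 0.0455 + 0.074 = 0.1811
Responsibility of Cluster 2: 0.0455 / 0.1811 ≈ 0.2512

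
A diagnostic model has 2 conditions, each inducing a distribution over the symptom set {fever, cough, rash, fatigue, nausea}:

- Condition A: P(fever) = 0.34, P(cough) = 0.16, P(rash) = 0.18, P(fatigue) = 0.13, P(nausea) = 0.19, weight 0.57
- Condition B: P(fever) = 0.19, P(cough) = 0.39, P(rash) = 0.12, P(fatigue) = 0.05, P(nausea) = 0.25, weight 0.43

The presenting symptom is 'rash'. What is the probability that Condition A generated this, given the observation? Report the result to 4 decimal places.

Posterior ∝ prior × likelihood, so P(k | x) ∝ π_k f_k(x); normalise over all components.
Component likelihoods at x = 'rash':
  L_A = P(rash | comp) = 0.18
  L_B = P(rash | comp) = 0.12
Multiply by the mixture weights:
  π_A·L_A = 0.57 × 0.18 = 0.1026
  π_B·L_B = 0.43 × 0.12 = 0.0516
Normaliser: 0.1026 + 0.0516 = 0.1542
So the posterior for Condition A is 0.1026 / 0.1542 ≈ 0.6654.

0.6654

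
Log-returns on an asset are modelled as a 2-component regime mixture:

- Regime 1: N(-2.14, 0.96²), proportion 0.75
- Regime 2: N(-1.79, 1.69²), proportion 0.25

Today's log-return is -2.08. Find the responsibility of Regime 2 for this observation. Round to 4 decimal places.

Posterior ∝ prior × likelihood, so P(k | x) ∝ π_k f_k(x); normalise over all components.
Evaluate each component's likelihood at the observed value:
  L_1 = (1/(0.96·√(2π)))·exp(−(-2.08−-2.14)²/(2·0.96²)) = 0.415565·exp(-0.00195) = 0.414754
  L_2 = (1/(1.69·√(2π)))·exp(−(-2.08−-1.79)²/(2·1.69²)) = 0.236061·exp(-0.01472) = 0.23261
Multiply by the mixture weights:
  π_1·L_1 = 0.75 × 0.414754 = 0.311066
  π_2·L_2 = 0.25 × 0.23261 = 0.0581526
Evidence: 0.311066 + 0.0581526 = 0.369218
P(Regime 2 | data) ≈ 0.1575

0.1575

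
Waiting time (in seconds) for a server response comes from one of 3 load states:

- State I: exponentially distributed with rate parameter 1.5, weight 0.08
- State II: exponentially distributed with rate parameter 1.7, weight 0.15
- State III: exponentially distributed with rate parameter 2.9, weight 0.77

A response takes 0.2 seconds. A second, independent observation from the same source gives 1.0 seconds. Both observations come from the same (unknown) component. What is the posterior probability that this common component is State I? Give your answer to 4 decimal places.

0.1042

Apply Bayes' rule: the posterior for each component is proportional to its prior times its likelihood at x.
Since both observations come from the same component, the likelihood for component k is f_k(x₁)·f_k(x₂).
  L_I = [1.11123] × [0.334695] = 0.371922
  L_II = [1.21001] × [0.310562] = 0.375783
  L_III = [1.62371] × [0.159567] = 0.25909
Multiply by the mixture weights:
  π_I·L_I = 0.08 × 0.371922 = 0.0297538
  π_II·L_II = 0.15 × 0.375783 = 0.0563674
  π_III·L_III = 0.77 × 0.25909 = 0.1995
Sum: 0.0297538 + 0.0563674 + 0.1995 = 0.285621
P(State I | x₁, x₂) = 0.0297538 / 0.285621 ≈ 0.1042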